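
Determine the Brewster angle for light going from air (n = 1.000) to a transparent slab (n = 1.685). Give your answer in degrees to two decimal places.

θ_B ≈ 59.31°

tan θ_B = n₂/n₁ = 1.685/1.000 = 1.6850. Taking the arctangent, θ_B = 59.31°.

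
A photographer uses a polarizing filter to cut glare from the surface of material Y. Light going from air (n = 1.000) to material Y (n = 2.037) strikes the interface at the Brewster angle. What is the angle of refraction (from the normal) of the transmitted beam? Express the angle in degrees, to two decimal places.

θ_t ≈ 26.15°

First find Brewster's angle: tan θ_B = 2.037/1.000 = 2.0370, giving θ_B = 63.85°.
The refracted ray is perpendicular to the reflected ray, so θ_t = 90° − θ_B = 26.15°.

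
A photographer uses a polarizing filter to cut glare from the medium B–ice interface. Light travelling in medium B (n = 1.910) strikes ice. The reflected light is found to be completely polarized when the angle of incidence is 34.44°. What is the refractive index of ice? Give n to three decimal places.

At the Brewster angle, tan θ_B = n₂/n₁ with n₁ on the incident side (medium B) and n₂ on the transmitted side (ice).
n₂ = n₁ tan θ_B = 1.910 × tan 34.44° = 1.310.

n ≈ 1.310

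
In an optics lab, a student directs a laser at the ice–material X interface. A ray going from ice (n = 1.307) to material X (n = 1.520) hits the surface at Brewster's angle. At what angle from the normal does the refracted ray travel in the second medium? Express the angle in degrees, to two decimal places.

tan θ_B = n₂/n₁ = 1.520/1.307 = 1.1630, so θ_B = 49.31°.
Since θ_B + θ_t = 90° at Brewster incidence, θ_t = 90° − 49.31° = 40.69°.

θ_t ≈ 40.69°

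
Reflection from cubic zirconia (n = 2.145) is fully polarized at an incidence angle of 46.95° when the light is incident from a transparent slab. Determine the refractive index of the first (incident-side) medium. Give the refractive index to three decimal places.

Brewster's law: tan θ_B = n₂/n₁ (light incident in a transparent slab, refracted into cubic zirconia).
n₁ = n₂ / tan θ_B = 2.145 / tan 46.95° = 2.004.

n ≈ 2.004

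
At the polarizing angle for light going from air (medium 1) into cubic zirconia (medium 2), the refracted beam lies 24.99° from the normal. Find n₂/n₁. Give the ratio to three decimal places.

n₂/n₁ ≈ 2.145

θ_B + θ_t = 90°, so θ_B = 90° − 24.99° = 65.01°.
tan θ_B = n₂/n₁, so n₂/n₁ = tan 65.01° = 2.145.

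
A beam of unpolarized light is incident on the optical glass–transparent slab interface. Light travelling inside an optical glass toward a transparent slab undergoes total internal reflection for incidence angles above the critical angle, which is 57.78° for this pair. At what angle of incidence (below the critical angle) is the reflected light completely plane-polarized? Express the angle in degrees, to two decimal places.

θ_B ≈ 40.23°

sin θ_c = n₂/n₁, so n₂/n₁ = sin 57.78° = 0.8460.
Brewster: tan θ_B = n₂/n₁ = 0.8460.
θ_B = arctan(0.8460) = 40.23°.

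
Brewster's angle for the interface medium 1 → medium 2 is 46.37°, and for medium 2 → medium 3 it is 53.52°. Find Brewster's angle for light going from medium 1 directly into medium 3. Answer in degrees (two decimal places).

θ_B ≈ 54.82°

n₂/n₁ = tan 46.37° = 1.0490 and n₃/n₂ = tan 53.52° = 1.3524.
n₃/n₁ = 1.4187. Then tan θ_B(1→3) = n₃/n₁, so θ_B(1→3) = arctan(1.4187) = 54.82°.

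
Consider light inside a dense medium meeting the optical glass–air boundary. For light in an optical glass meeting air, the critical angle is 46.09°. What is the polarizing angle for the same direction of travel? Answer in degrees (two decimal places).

θ_B ≈ 35.77°

n₂/n₁ = sin θ_c = sin 46.09° = 0.7204.
tan θ_B equals the same ratio, so θ_B = arctan(0.7204) = 35.77°.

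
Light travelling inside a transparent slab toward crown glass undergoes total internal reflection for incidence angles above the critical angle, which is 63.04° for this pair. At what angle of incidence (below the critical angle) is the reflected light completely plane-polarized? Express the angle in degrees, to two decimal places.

n₂/n₁ = sin θ_c = sin 63.04° = 0.8913.
tan θ_B equals the same ratio, so θ_B = arctan(0.8913) = 41.71°.

θ_B ≈ 41.71°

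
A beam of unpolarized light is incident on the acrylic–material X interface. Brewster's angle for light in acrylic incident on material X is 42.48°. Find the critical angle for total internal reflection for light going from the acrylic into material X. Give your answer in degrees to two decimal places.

n₂/n₁ = tan 42.48° = 0.9157; the critical angle satisfies sin θ_c = n₂/n₁.
θ_c = arcsin(0.9157) = 66.30°.

θ_c ≈ 66.30°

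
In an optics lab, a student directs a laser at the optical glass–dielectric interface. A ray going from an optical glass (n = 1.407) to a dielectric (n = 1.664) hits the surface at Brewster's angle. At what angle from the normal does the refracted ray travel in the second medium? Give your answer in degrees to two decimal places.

tan θ_B = n₂/n₁ = 1.664/1.407 = 1.1827, so θ_B = 49.78°.
At Brewster's angle the reflected and refracted rays are perpendicular, so θ_t = 90° − θ_B = 90° − 49.78° = 40.22°.

θ_t ≈ 40.22°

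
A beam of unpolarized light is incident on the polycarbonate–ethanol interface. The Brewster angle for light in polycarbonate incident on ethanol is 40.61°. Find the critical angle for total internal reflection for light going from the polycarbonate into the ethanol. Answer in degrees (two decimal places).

tan θ_B = n₂/n₁ = tan 40.61° = 0.8574.
Total internal reflection: sin θ_c = n₂/n₁ = 0.8574.
θ_c = arcsin(0.8574) = 59.03°.

θ_c ≈ 59.03°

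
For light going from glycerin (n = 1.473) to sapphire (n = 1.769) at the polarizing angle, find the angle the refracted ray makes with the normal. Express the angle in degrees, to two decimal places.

θ_t ≈ 39.78°

θ_B = arctan(n₂/n₁) = arctan(1.769/1.473) = 50.22°.
The refracted ray is perpendicular to the reflected ray, so θ_t = 90° − θ_B = 39.78°.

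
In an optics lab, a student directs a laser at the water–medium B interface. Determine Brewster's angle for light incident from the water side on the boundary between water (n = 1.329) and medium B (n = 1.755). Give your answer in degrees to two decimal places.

θ_B ≈ 52.86°

Here n₂/n₁ = 1.755/1.329 = 1.3205, and Brewster's law gives tan θ_B = n₂/n₁.
So θ_B = arctan 1.3205 = 52.86°.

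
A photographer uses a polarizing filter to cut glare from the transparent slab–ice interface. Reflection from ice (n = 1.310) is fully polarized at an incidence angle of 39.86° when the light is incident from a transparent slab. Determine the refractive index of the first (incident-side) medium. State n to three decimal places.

Full polarization of the reflected beam means tan θ_B = n₂/n₁, where n₁ is the incident medium (a transparent slab).
n₁ = n₂ / tan θ_B = 1.310 / tan 39.86° = 1.569.

n ≈ 1.569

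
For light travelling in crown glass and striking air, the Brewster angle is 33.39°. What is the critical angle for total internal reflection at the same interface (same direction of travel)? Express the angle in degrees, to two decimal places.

tan θ_B = n₂/n₁ = tan 33.39° = 0.6591.
Total internal reflection: sin θ_c = n₂/n₁ = 0.6591.
θ_c = arcsin(0.6591) = 41.23°.

θ_c ≈ 41.23°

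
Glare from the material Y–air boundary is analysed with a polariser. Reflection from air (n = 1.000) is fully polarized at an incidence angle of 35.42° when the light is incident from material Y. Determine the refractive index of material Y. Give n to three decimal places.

n ≈ 1.406

At Brewster's angle, tan θ_B = n₂/n₁ with n₁ on the incident side (material Y) and n₂ on the transmitted side (air).
n₁ = n₂ / tan θ_B = 1.000 / tan 35.42° = 1.406.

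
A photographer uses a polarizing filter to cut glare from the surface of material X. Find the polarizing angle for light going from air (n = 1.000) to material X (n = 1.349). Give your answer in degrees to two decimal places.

θ_B ≈ 53.45°

Brewster's condition: tan θ_B = n₂/n₁ = 1.349/1.000 = 1.3490. Taking the arctangent, θ_B = 53.45°.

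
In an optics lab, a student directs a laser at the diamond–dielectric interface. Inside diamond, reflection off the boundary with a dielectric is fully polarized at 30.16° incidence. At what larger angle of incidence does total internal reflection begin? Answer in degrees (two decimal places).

θ_c ≈ 35.53°

From Brewster, n₂/n₁ = tan θ_B = tan 30.16° = 0.5811.
Then sin θ_c = n₂/n₁ = 0.5811, so θ_c = arcsin 0.5811 = 35.53°.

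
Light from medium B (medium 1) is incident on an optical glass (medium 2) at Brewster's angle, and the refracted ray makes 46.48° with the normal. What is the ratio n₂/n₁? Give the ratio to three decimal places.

n₂/n₁ ≈ 0.950

θ_B + θ_t = 90°, so θ_B = 90° − 46.48° = 43.52°.
Then n₂/n₁ = tan θ_B = tan 43.52° = 0.950.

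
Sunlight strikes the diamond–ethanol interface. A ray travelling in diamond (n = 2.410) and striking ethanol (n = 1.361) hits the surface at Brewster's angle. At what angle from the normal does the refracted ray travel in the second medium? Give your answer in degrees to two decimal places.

θ_B = arctan(n₂/n₁) = arctan(1.361/2.410) = 29.45°.
Since θ_B + θ_t = 90° at Brewster incidence, θ_t = 90° − 29.45° = 60.55°.

θ_t ≈ 60.55°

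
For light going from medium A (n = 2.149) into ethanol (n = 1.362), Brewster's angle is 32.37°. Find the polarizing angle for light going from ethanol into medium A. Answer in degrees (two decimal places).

Reversing the direction swaps n₁ and n₂, so tan θ_B' = 1/tan θ_B and θ_B' = 90° − θ_B.
Hence θ_B' = 90° − 32.37° = 57.63°.

θ_B' ≈ 57.63°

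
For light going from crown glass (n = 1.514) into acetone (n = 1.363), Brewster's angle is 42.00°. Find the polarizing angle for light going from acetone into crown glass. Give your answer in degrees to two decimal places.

The two Brewster angles are complementary: θ_B' = 90° − θ_B = 90° − 42.00° = 48.00°.

θ_B' ≈ 48.00°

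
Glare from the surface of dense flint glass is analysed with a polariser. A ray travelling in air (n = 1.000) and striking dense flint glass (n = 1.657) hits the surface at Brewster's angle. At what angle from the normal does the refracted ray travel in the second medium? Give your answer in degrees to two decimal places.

First find Brewster's angle: tan θ_B = 1.657/1.000 = 1.6570, giving θ_B = 58.89°.
The refracted ray is perpendicular to the reflected ray, so θ_t = 90° − θ_B = 31.11°.

θ_t ≈ 31.11°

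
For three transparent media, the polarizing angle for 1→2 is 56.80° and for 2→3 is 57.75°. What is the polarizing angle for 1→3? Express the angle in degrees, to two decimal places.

Each Brewster angle gives a ratio: n₂/n₁ = tan 56.80° = 1.5282, n₃/n₂ = tan 57.75° = 1.5849.
n₃/n₁ = 2.4220. Then tan θ_B(1→3) = n₃/n₁, so θ_B(1→3) = arctan(2.4220) = 67.57°.

θ_B ≈ 67.57°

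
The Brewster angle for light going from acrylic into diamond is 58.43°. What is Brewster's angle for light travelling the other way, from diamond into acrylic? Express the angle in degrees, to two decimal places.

tan θ_B' = n₁/n₂ = 1/tan θ_B, so θ_B' = 90° − θ_B.
θ_B' = 90° − 58.43° = 31.57°.

θ_B' ≈ 31.57°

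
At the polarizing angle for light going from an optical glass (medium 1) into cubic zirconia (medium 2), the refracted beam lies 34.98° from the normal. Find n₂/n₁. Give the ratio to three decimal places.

n₂/n₁ ≈ 1.429

θ_B + θ_t = 90°, so θ_B = 90° − 34.98° = 55.02°.
tan θ_B = n₂/n₁, so n₂/n₁ = tan 55.02° = 1.429.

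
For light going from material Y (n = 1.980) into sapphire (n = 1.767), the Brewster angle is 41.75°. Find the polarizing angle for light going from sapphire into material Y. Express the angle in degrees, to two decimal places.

Reversing the direction swaps n₁ and n₂, so tan θ_B' = 1/tan θ_B and θ_B' = 90° − θ_B.
Hence θ_B' = 90° − 41.75° = 48.25°.

θ_B' ≈ 48.25°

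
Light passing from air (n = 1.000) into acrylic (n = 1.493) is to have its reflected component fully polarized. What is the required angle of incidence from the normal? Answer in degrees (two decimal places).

θ_B ≈ 56.19°

Here n₂/n₁ = 1.493/1.000 = 1.4930, and Brewster's law gives tan θ_B = n₂/n₁.
θ_B = arctan(1.4930) = 56.19°.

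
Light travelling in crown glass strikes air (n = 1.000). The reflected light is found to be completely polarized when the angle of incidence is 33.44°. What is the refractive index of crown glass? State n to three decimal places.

Brewster's law: tan θ_B = n₂/n₁ (light incident in crown glass, refracted into air).
n₁ = n₂ / tan θ_B = 1.000 / tan 33.44° = 1.514.

n ≈ 1.514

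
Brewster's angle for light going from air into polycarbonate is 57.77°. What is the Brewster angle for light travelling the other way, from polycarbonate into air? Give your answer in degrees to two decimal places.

θ_B' ≈ 32.23°

Reversing the direction swaps n₁ and n₂, so tan θ_B' = 1/tan θ_B and θ_B' = 90° − θ_B.
Hence θ_B' = 90° − 57.77° = 32.23°.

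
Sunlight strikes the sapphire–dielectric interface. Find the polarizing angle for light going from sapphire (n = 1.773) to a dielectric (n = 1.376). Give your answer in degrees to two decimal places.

θ_B ≈ 37.81°

At Brewster's angle the reflected and refracted rays are perpendicular, which with Snell's law gives tan θ_B = n₂/n₁.
Here n₂/n₁ = 1.376/1.773 = 0.7761, and Brewster's law gives tan θ_B = n₂/n₁.
θ_B = arctan(0.7761) = 37.81°.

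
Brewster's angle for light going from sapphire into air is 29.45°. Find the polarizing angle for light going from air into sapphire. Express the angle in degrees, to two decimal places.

tan θ_B' = n₁/n₂ = 1/tan θ_B, so θ_B' = 90° − θ_B.
θ_B' = 90° − 29.45° = 60.55°.

θ_B' ≈ 60.55°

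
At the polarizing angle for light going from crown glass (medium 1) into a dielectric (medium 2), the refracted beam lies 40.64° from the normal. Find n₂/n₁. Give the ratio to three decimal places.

θ_B + θ_t = 90°, so θ_B = 90° − 40.64° = 49.36°.
Then n₂/n₁ = tan θ_B = tan 49.36° = 1.165.

n₂/n₁ ≈ 1.165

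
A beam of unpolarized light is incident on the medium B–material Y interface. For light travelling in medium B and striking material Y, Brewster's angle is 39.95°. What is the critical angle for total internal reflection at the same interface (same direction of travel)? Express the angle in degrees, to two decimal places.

θ_c ≈ 56.89°

tan θ_B = n₂/n₁ = tan 39.95° = 0.8376.
Total internal reflection: sin θ_c = n₂/n₁ = 0.8376.
θ_c = arcsin(0.8376) = 56.89°.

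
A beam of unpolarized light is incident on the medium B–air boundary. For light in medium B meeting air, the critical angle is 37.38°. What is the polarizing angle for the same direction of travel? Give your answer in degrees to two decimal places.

sin θ_c = n₂/n₁, so n₂/n₁ = sin 37.38° = 0.6071.
Brewster: tan θ_B = n₂/n₁ = 0.6071.
θ_B = arctan(0.6071) = 31.26°.

θ_B ≈ 31.26°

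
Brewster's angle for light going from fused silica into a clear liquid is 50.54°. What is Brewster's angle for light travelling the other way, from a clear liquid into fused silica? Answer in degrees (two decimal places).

Reversing the direction swaps n₁ and n₂, so tan θ_B' = 1/tan θ_B and θ_B' = 90° − θ_B.
Hence θ_B' = 90° − 50.54° = 39.46°.

θ_B' ≈ 39.46°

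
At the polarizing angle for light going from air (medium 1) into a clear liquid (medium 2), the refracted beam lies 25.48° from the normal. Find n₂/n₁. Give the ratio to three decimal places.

n₂/n₁ ≈ 2.098

At Brewster incidence θ_B = 90° − θ_t = 90° − 25.48° = 64.52°.
tan θ_B = n₂/n₁, so n₂/n₁ = tan 64.52° = 2.098.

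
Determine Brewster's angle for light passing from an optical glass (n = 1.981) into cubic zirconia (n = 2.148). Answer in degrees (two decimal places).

The reflected p-component vanishes when tan θ_B = n₂/n₁.
tan θ_B = n₂/n₁ = 2.148/1.981 = 1.0843.
θ_B = arctan(1.0843) = 47.32°.

θ_B ≈ 47.32°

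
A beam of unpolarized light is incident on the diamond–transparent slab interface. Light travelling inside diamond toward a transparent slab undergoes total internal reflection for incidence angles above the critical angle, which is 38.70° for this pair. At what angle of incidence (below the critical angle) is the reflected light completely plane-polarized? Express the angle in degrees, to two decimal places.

n₂/n₁ = sin θ_c = sin 38.70° = 0.6252.
tan θ_B equals the same ratio, so θ_B = arctan(0.6252) = 32.02°.

θ_B ≈ 32.02°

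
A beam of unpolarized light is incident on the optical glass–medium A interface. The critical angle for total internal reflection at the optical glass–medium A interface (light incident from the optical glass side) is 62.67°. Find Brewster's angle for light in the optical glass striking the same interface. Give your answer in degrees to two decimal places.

θ_B ≈ 41.62°

sin θ_c = n₂/n₁, so n₂/n₁ = sin 62.67° = 0.8884.
Brewster: tan θ_B = n₂/n₁ = 0.8884.
θ_B = arctan(0.8884) = 41.62°.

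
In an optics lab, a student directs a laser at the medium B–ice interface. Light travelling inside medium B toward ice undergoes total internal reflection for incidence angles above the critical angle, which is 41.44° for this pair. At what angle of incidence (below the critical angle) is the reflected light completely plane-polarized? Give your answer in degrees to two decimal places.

θ_B ≈ 33.50°

n₂/n₁ = sin θ_c = sin 41.44° = 0.6618.
tan θ_B equals the same ratio, so θ_B = arctan(0.6618) = 33.50°.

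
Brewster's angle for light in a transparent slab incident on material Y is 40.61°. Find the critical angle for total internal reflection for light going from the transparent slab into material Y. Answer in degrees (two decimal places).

θ_c ≈ 59.03°

n₂/n₁ = tan 40.61° = 0.8574; the critical angle satisfies sin θ_c = n₂/n₁.
θ_c = arcsin(0.8574) = 59.03°.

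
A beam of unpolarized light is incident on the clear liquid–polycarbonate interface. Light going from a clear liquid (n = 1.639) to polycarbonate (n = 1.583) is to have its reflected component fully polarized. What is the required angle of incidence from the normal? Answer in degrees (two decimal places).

Here n₂/n₁ = 1.583/1.639 = 0.9658, and Brewster's law gives tan θ_B = n₂/n₁. Taking the arctangent, θ_B = 44.00°.

θ_B ≈ 44.00°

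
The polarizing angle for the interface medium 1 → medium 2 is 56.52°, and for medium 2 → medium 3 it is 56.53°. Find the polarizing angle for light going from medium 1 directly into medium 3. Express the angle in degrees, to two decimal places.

Each Brewster angle gives a ratio: n₂/n₁ = tan 56.52° = 1.5120, n₃/n₂ = tan 56.53° = 1.5126.
n₃/n₁ = 2.2870. Then tan θ_B(1→3) = n₃/n₁, so θ_B(1→3) = arctan(2.2870) = 66.38°.

θ_B ≈ 66.38°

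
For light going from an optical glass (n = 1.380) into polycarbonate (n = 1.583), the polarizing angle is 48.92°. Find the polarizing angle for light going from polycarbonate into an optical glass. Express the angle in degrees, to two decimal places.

θ_B' ≈ 41.08°

The two Brewster angles are complementary: θ_B' = 90° − θ_B = 90° − 48.92° = 41.08°.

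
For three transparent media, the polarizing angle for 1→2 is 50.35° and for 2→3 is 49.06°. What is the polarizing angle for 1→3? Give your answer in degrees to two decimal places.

Each Brewster angle gives a ratio: n₂/n₁ = tan 50.35° = 1.2066, n₃/n₂ = tan 49.06° = 1.1528.
So n₃/n₁ = (n₂/n₁)(n₃/n₂) = 1.2066 × 1.1528 = 1.3910.
θ_B(1→3) = arctan(1.3910) = 54.29°.

θ_B ≈ 54.29°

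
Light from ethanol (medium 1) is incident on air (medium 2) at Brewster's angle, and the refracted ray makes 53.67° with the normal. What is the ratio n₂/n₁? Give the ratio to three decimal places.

n₂/n₁ ≈ 0.735

At Brewster incidence θ_B = 90° − θ_t = 90° − 53.67° = 36.33°.
tan θ_B = n₂/n₁, so n₂/n₁ = tan 36.33° = 0.735.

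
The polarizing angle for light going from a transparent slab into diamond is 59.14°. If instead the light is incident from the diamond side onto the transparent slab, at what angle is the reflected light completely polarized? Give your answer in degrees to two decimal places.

tan θ_B' = n₁/n₂ = 1/tan θ_B, so θ_B' = 90° − θ_B.
θ_B' = 90° − 59.14° = 30.86°.

θ_B' ≈ 30.86°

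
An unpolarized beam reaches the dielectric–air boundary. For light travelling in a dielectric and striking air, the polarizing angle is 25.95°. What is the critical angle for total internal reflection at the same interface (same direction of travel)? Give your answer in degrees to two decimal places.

θ_c ≈ 29.12°

n₂/n₁ = tan 25.95° = 0.4867; the critical angle satisfies sin θ_c = n₂/n₁.
θ_c = arcsin(0.4867) = 29.12°.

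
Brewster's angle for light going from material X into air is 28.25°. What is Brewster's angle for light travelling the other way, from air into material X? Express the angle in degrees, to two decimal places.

The two Brewster angles are complementary: θ_B' = 90° − θ_B = 90° − 28.25° = 61.75°.

θ_B' ≈ 61.75°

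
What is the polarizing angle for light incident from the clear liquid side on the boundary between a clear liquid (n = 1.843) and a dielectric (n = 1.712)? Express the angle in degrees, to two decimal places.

At Brewster's angle the reflected and refracted rays are perpendicular, which with Snell's law gives tan θ_B = n₂/n₁.
Here n₂/n₁ = 1.712/1.843 = 0.9289, and Brewster's law gives tan θ_B = n₂/n₁. Taking the arctangent, θ_B = 42.89°.

θ_B ≈ 42.89°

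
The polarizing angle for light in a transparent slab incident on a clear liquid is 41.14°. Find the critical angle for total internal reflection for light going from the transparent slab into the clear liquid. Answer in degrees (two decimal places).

θ_c ≈ 60.88°

n₂/n₁ = tan 41.14° = 0.8736; the critical angle satisfies sin θ_c = n₂/n₁.
θ_c = arcsin(0.8736) = 60.88°.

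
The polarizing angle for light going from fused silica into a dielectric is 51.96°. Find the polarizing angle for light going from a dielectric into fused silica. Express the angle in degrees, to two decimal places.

θ_B' ≈ 38.04°

The two Brewster angles are complementary: θ_B' = 90° − θ_B = 90° − 51.96° = 38.04°.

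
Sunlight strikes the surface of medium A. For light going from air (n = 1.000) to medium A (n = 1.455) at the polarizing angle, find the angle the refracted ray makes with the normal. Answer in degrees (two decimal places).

θ_t ≈ 34.50°

First find Brewster's angle: tan θ_B = 1.455/1.000 = 1.4550, giving θ_B = 55.50°.
Since θ_B + θ_t = 90° at Brewster incidence, θ_t = 90° − 55.50° = 34.50°.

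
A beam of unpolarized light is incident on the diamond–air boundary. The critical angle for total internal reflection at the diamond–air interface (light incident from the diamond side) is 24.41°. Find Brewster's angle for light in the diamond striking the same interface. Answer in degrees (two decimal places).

θ_B ≈ 22.45°

sin θ_c = n₂/n₁, so n₂/n₁ = sin 24.41° = 0.4133.
Brewster: tan θ_B = n₂/n₁ = 0.4133.
θ_B = arctan(0.4133) = 22.45°.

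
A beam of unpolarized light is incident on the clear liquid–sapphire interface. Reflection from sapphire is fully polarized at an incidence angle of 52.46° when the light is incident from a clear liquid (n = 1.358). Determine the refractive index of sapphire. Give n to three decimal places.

n ≈ 1.767

Brewster's law: tan θ_B = n₂/n₁ (light incident in a clear liquid, refracted into sapphire).
n₂ = n₁ tan θ_B = 1.358 × tan 52.46° = 1.767.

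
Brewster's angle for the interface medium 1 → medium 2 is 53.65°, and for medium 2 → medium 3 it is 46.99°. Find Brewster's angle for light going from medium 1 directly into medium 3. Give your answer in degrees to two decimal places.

θ_B ≈ 55.53°

tan θ_B(1→2) = n₂/n₁ = tan 53.65° = 1.3588.
tan θ_B(2→3) = n₃/n₂ = tan 46.99° = 1.0720.
So n₃/n₁ = (n₂/n₁)(n₃/n₂) = 1.3588 × 1.0720 = 1.4567.
θ_B(1→3) = arctan(1.4567) = 55.53°.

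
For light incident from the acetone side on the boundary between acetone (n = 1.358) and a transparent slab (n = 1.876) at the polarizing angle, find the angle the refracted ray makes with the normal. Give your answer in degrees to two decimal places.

θ_t ≈ 35.90°

θ_B = arctan(n₂/n₁) = arctan(1.876/1.358) = 54.10°.
At Brewster's angle the reflected and refracted rays are perpendicular, so θ_t = 90° − θ_B = 90° − 54.10° = 35.90°.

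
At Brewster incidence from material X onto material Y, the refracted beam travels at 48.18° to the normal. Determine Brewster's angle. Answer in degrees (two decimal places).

θ_B ≈ 41.82°

Since the reflected and refracted rays are at right angles at the polarizing angle, θ_B + θ_t = 90°.
θ_B = 90° − 48.18° = 41.82°.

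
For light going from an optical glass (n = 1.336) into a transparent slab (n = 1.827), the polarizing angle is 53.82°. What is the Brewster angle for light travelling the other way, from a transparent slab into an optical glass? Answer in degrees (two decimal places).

θ_B' ≈ 36.18°

tan θ_B' = n₁/n₂ = 1/tan θ_B, so θ_B' = 90° − θ_B.
θ_B' = 90° − 53.82° = 36.18°.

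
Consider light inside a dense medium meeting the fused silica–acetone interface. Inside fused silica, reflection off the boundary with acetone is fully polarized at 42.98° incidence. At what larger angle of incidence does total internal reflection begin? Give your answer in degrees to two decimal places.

θ_c ≈ 68.73°

tan θ_B = n₂/n₁ = tan 42.98° = 0.9319.
Total internal reflection: sin θ_c = n₂/n₁ = 0.9319.
θ_c = arcsin(0.9319) = 68.73°.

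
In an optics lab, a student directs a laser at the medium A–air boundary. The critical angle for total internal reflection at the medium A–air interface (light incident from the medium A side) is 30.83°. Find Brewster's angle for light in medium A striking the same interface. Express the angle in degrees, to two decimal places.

θ_B ≈ 27.13°

At the critical angle sin θ_c = n₂/n₁, giving n₂/n₁ = sin 30.83° = 0.5125.
Then tan θ_B = n₂/n₁ = 0.5125, so θ_B = arctan 0.5125 = 27.13°.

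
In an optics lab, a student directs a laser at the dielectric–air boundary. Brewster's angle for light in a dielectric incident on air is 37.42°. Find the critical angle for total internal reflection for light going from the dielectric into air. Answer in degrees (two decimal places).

tan θ_B = n₂/n₁ = tan 37.42° = 0.7651.
Total internal reflection: sin θ_c = n₂/n₁ = 0.7651.
θ_c = arcsin(0.7651) = 49.92°.

θ_c ≈ 49.92°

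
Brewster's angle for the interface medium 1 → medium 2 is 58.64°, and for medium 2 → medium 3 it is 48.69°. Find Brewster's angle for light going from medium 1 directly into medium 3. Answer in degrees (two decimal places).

Each Brewster angle gives a ratio: n₂/n₁ = tan 58.64° = 1.6408, n₃/n₂ = tan 48.69° = 1.1379.
So n₃/n₁ = (n₂/n₁)(n₃/n₂) = 1.6408 × 1.1379 = 1.8671.
θ_B(1→3) = arctan(1.8671) = 61.83°.

θ_B ≈ 61.83°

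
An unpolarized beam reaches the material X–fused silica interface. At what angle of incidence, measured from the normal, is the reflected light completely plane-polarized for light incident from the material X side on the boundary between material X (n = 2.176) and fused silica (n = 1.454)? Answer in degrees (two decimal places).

θ_B ≈ 33.75°

The reflected p-component vanishes when tan θ_B = n₂/n₁.
Here n₂/n₁ = 1.454/2.176 = 0.6682, and Brewster's law gives tan θ_B = n₂/n₁. Taking the arctangent, θ_B = 33.75°.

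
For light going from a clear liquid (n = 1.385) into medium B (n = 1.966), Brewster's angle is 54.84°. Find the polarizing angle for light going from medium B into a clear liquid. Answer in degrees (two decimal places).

θ_B' ≈ 35.16°

Reversing the direction swaps n₁ and n₂, so tan θ_B' = 1/tan θ_B and θ_B' = 90° − θ_B.
Hence θ_B' = 90° − 54.84° = 35.16°.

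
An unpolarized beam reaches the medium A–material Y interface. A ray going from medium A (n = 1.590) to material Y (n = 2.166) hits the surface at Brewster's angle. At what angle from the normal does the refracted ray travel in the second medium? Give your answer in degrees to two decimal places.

tan θ_B = n₂/n₁ = 2.166/1.590 = 1.3623, so θ_B = 53.72°.
At Brewster's angle the reflected and refracted rays are perpendicular, so θ_t = 90° − θ_B = 90° − 53.72° = 36.28°.

θ_t ≈ 36.28°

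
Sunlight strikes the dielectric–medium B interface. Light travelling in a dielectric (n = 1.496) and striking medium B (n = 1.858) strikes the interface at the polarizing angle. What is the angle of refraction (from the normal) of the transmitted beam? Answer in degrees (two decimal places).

θ_t ≈ 38.84°

tan θ_B = n₂/n₁ = 1.858/1.496 = 1.2420, so θ_B = 51.16°.
Since θ_B + θ_t = 90° at Brewster incidence, θ_t = 90° − 51.16° = 38.84°.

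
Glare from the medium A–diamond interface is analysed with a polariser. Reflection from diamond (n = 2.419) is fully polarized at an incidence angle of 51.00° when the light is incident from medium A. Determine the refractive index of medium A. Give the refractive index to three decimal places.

Full polarization of the reflected beam means tan θ_B = n₂/n₁, where n₁ is the incident medium (medium A).
n₁ = n₂ / tan θ_B = 2.419 / tan 51.00° = 1.959.

n ≈ 1.959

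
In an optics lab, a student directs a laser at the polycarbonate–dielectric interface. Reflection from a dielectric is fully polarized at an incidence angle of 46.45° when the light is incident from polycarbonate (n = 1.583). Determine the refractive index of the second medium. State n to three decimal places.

n ≈ 1.665

Full polarization of the reflected beam means tan θ_B = n₂/n₁, where n₁ is the incident medium (polycarbonate).
n₂ = n₁ tan θ_B = 1.583 × tan 46.45° = 1.665.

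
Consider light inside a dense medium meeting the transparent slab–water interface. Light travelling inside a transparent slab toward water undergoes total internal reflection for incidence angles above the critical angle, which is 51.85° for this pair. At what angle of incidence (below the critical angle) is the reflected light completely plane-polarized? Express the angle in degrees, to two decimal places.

n₂/n₁ = sin θ_c = sin 51.85° = 0.7864.
tan θ_B equals the same ratio, so θ_B = arctan(0.7864) = 38.18°.

θ_B ≈ 38.18°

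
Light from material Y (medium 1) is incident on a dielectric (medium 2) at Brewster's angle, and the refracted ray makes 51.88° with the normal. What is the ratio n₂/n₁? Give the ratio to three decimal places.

θ_B + θ_t = 90°, so θ_B = 90° − 51.88° = 38.12°.
tan θ_B = n₂/n₁, so n₂/n₁ = tan 38.12° = 0.785.

n₂/n₁ ≈ 0.785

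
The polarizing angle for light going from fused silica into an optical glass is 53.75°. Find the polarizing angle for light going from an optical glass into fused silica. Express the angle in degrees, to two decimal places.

θ_B' ≈ 36.25°

tan θ_B' = n₁/n₂ = 1/tan θ_B, so θ_B' = 90° − θ_B.
θ_B' = 90° − 53.75° = 36.25°.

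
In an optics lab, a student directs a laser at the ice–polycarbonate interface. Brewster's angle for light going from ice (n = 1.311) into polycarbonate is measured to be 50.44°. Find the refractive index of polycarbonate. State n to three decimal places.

n ≈ 1.587

Brewster's law: tan θ_B = n₂/n₁ (light incident in ice, refracted into polycarbonate).
n₂ = n₁ tan θ_B = 1.311 × tan 50.44° = 1.587.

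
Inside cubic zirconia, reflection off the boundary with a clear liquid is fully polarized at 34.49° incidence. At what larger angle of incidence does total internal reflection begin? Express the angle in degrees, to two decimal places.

θ_c ≈ 43.39°

tan θ_B = n₂/n₁ = tan 34.49° = 0.6870.
Total internal reflection: sin θ_c = n₂/n₁ = 0.6870.
θ_c = arcsin(0.6870) = 43.39°.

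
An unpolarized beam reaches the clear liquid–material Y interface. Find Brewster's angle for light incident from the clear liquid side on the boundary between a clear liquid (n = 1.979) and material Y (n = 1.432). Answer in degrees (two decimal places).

Here n₂/n₁ = 1.432/1.979 = 0.7236, and Brewster's law gives tan θ_B = n₂/n₁. Taking the arctangent, θ_B = 35.89°.

θ_B ≈ 35.89°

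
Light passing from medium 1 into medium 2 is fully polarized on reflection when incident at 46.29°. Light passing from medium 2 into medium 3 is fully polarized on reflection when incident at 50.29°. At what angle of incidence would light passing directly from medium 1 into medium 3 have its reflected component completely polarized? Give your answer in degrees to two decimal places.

θ_B ≈ 51.55°

n₂/n₁ = tan 46.29° = 1.0461 and n₃/n₂ = tan 50.29° = 1.2041.
Multiplying, n₃/n₁ = 1.0461 × 1.2041 = 1.2596, and θ_B(1→3) = arctan 1.2596 = 51.55°.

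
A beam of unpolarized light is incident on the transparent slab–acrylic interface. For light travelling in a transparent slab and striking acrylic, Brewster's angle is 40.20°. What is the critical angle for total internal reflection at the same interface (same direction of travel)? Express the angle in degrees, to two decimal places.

θ_c ≈ 57.68°

n₂/n₁ = tan 40.20° = 0.8451; the critical angle satisfies sin θ_c = n₂/n₁.
θ_c = arcsin(0.8451) = 57.68°.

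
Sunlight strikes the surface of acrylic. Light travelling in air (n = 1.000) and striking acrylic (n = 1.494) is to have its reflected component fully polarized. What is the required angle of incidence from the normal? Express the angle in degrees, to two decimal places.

θ_B ≈ 56.20°

tan θ_B = n₂/n₁ = 1.494/1.000 = 1.4940. Taking the arctangent, θ_B = 56.20°.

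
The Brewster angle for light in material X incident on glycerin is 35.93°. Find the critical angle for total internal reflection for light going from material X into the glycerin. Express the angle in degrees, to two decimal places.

tan θ_B = n₂/n₁ = tan 35.93° = 0.7247.
Total internal reflection: sin θ_c = n₂/n₁ = 0.7247.
θ_c = arcsin(0.7247) = 46.44°.

θ_c ≈ 46.44°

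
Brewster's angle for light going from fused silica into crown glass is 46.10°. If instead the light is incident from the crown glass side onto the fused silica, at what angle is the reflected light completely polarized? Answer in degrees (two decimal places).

θ_B' ≈ 43.90°

Reversing the direction swaps n₁ and n₂, so tan θ_B' = 1/tan θ_B and θ_B' = 90° − θ_B.
Hence θ_B' = 90° − 46.10° = 43.90°.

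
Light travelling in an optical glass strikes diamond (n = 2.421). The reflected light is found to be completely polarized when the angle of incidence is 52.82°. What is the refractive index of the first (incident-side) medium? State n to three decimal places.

Full polarization of the reflected beam means tan θ_B = n₂/n₁, where n₁ is the incident medium (an optical glass).
n₁ = n₂ / tan θ_B = 2.421 / tan 52.82° = 1.836.

n ≈ 1.836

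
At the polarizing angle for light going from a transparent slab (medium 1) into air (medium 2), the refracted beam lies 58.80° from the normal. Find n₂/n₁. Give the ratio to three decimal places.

n₂/n₁ ≈ 0.606

At Brewster incidence θ_B = 90° − θ_t = 90° − 58.80° = 31.20°.
tan θ_B = n₂/n₁, so n₂/n₁ = tan 31.20° = 0.606.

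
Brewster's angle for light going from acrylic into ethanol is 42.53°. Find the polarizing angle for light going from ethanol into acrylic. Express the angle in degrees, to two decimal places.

θ_B' ≈ 47.47°

The two Brewster angles are complementary: θ_B' = 90° − θ_B = 90° − 42.53° = 47.47°.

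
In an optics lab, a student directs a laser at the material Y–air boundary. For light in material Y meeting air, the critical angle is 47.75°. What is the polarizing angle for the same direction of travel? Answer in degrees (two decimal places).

θ_B ≈ 36.51°

n₂/n₁ = sin θ_c = sin 47.75° = 0.7402.
tan θ_B equals the same ratio, so θ_B = arctan(0.7402) = 36.51°.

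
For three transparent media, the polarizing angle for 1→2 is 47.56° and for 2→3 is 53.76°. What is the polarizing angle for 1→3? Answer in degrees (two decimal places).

n₂/n₁ = tan 47.56° = 1.0936 and n₃/n₂ = tan 53.76° = 1.3643.
n₃/n₁ = 1.4920. Then tan θ_B(1→3) = n₃/n₁, so θ_B(1→3) = arctan(1.4920) = 56.17°.

θ_B ≈ 56.17°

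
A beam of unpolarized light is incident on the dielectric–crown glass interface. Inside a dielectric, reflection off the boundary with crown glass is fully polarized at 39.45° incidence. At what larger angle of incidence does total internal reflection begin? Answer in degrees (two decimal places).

θ_c ≈ 55.37°

tan θ_B = n₂/n₁ = tan 39.45° = 0.8229.
Total internal reflection: sin θ_c = n₂/n₁ = 0.8229.
θ_c = arcsin(0.8229) = 55.37°.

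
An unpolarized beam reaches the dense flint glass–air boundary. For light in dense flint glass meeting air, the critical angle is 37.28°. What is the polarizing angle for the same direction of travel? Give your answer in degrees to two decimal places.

sin θ_c = n₂/n₁, so n₂/n₁ = sin 37.28° = 0.6057.
Brewster: tan θ_B = n₂/n₁ = 0.6057.
θ_B = arctan(0.6057) = 31.20°.

θ_B ≈ 31.20°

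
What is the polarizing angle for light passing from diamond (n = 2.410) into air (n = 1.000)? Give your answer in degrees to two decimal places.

θ_B ≈ 22.54°

Brewster's condition: tan θ_B = n₂/n₁ = 1.000/2.410 = 0.4149. Taking the arctangent, θ_B = 22.54°.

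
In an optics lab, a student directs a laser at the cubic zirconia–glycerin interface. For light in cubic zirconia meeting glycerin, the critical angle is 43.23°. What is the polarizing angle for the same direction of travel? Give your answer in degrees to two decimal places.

n₂/n₁ = sin θ_c = sin 43.23° = 0.6849.
tan θ_B equals the same ratio, so θ_B = arctan(0.6849) = 34.41°.

θ_B ≈ 34.41°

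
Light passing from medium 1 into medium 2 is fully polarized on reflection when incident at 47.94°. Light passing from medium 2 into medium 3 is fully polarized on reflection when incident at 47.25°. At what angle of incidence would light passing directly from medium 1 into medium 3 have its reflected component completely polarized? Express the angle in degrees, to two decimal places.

θ_B ≈ 50.17°

n₂/n₁ = tan 47.94° = 1.1083 and n₃/n₂ = tan 47.25° = 1.0818.
So n₃/n₁ = (n₂/n₁)(n₃/n₂) = 1.1083 × 1.0818 = 1.1989.
θ_B(1→3) = arctan(1.1989) = 50.17°.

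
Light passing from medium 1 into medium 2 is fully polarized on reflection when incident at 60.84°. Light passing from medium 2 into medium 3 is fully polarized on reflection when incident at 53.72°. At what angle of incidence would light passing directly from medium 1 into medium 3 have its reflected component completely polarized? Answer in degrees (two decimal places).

n₂/n₁ = tan 60.84° = 1.7922 and n₃/n₂ = tan 53.72° = 1.3623.
n₃/n₁ = 2.4416. Then tan θ_B(1→3) = n₃/n₁, so θ_B(1→3) = arctan(2.4416) = 67.73°.

θ_B ≈ 67.73°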